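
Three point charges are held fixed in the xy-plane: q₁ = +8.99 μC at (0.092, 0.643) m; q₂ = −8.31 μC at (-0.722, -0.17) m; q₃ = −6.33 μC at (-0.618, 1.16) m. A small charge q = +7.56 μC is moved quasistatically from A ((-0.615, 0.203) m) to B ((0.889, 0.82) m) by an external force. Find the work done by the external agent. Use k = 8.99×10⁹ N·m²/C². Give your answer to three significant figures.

For quasistatic motion the external work equals the change in potential energy: W_ext = qΔV = q(V_B − V_A).
At A: distances to the source charges are 0.833 m, 0.388 m, 0.957 m; V_A = Σ kqᵢ/rᵢ = -1.55×10⁵ V.
At B: distances to the source charges are 0.816 m, 1.89 m, 1.54 m; V_B = Σ kqᵢ/rᵢ = 2.26×10⁴ V.
ΔV = V_B − V_A = 1.78×10⁵ V.
W_ext = qΔV = (7.56×10⁻⁶ C)(1.78×10⁵ V) = 1.34 J.

1.34 J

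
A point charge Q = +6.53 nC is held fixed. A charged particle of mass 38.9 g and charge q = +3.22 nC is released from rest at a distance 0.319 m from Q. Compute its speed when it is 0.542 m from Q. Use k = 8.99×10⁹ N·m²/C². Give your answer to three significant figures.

3.54×10⁻³ m/s

Only the electrostatic force acts, so mechanical energy is conserved: ½mv² = U₁ − U₂ = kQq(1/r₁ − 1/r₂).
U₁ − U₂ = (8.99×10⁹ N·m²/C²)(6.53×10⁻⁹ C)(3.22×10⁻⁹ C)(1/0.319 − 1/0.542) = 2.44×10⁻⁷ J.
v = √(2·2.44×10⁻⁷/0.0389) = 3.54×10⁻³ m/s.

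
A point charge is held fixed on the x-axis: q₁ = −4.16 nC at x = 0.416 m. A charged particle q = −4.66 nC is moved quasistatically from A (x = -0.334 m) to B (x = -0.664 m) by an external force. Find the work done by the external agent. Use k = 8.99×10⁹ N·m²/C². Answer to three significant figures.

For quasistatic motion the external work equals the change in potential energy: W_ext = qΔV = q(V_B − V_A).
At A: distance to the source charge is 0.750 m; V_A = kq₁/r = -49.9 V.
At B: distance to the source charge is 1.08 m; V_B = kq₁/r = -34.6 V.
ΔV = V_B − V_A = 15.2 V.
W_ext = qΔV = (-4.66×10⁻⁹ C)(15.2 V) = -7.10×10⁻⁸ J.

-7.10×10⁻⁸ J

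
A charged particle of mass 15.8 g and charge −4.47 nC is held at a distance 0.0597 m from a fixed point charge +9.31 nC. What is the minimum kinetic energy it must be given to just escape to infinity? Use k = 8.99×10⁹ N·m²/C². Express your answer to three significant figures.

6.27×10⁻⁶ J

To just escape, total mechanical energy must reach zero at infinity: ½mv²_min + U = 0, so ½mv²_min = −U = |kQq|/r.
|U| = |kQq|/r = (8.99×10⁹ N·m²/C²)(9.31×10⁻⁹)(4.47×10⁻⁹)/(0.0597) = 6.27×10⁻⁶ J.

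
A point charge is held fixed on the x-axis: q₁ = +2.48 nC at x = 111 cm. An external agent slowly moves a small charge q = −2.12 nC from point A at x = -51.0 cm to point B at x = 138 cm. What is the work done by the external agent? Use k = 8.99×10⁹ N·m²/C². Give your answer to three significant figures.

For quasistatic motion the external work equals the change in potential energy: W_ext = qΔV = q(V_B − V_A).
At A: distance to the source charge is 1.62 m; V_A = kq₁/r = 13.8 V.
At B: distance to the source charge is 0.270 m; V_B = kq₁/r = 82.6 V.
ΔV = V_B − V_A = 68.8 V.
W_ext = qΔV = (-2.12×10⁻⁹ C)(68.8 V) = -1.46×10⁻⁷ J.

-1.46×10⁻⁷ J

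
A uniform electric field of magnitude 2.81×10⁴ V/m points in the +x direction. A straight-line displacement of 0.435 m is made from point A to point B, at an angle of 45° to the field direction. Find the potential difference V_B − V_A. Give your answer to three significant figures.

-8640 V

Only the component of displacement along E changes the potential: ΔV = −E·d·cosθ.
ΔV = −(2.81×10⁴ V/m)(0.435 m)cos45° = -8640 V.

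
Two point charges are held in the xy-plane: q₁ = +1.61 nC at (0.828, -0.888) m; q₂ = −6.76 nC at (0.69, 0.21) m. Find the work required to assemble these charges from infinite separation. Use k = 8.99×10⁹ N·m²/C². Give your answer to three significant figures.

The assembly work is the sum of pairwise potential energies, U = Σ_{i<j} kqᵢqⱼ/rᵢⱼ.
Pair separations: r₁₂ = 1.11 m.
U = (-8.84×10⁻⁸) = -8.84×10⁻⁸ J.

-8.84×10⁻⁸ J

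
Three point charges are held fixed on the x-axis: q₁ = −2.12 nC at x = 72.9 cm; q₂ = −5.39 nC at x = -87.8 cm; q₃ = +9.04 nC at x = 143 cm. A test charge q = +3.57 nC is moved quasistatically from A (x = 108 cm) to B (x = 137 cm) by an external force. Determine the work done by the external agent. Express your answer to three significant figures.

4.11×10⁻⁶ J

For quasistatic motion the external work equals the change in potential energy: W_ext = qΔV = q(V_B − V_A).
At A: distances to the source charges are 0.351 m, 1.96 m, 0.350 m; V_A = Σ kqᵢ/rᵢ = 153 V.
At B: distances to the source charges are 0.641 m, 2.25 m, 0.0600 m; V_B = Σ kqᵢ/rᵢ = 1300 V.
ΔV = V_B − V_A = 1150 V.
W_ext = qΔV = (3.57×10⁻⁹ C)(1150 V) = 4.11×10⁻⁶ J.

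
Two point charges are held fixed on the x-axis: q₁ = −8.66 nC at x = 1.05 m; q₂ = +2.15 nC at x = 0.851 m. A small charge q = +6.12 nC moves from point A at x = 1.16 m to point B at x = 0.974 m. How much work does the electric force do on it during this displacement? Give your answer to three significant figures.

The work done by the electric force is W_field = −ΔU = −q(V_B − V_A) = q(V_A − V_B).
At A: distances to the source charges are 0.110 m, 0.309 m; V_A = Σ kqᵢ/rᵢ = -645 V.
At B: distances to the source charges are 0.0760 m, 0.123 m; V_B = Σ kqᵢ/rᵢ = -867 V.
ΔV = V_B − V_A = -222 V.
W_field = −qΔV = −(6.12×10⁻⁹ C)(-222 V) = 1.36×10⁻⁶ J.

1.36×10⁻⁶ J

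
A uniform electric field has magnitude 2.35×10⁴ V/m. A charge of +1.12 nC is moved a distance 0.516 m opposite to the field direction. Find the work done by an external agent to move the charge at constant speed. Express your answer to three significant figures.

The potential change for a displacement 0.516 m opposite to the field direction is ΔV = +Ed = 1.21×10⁴ V.
W_ext = qΔV = 1.36×10⁻⁵ J.

1.36×10⁻⁵ J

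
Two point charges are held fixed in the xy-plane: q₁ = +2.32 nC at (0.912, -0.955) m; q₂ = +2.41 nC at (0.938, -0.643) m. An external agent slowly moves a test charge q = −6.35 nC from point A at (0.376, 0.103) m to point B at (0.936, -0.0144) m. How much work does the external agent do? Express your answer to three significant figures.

For quasistatic motion the external work equals the change in potential energy: W_ext = qΔV = q(V_B − V_A).
At A: distances to the source charges are 1.19 m, 0.934 m; V_A = Σ kqᵢ/rᵢ = 40.8 V.
At B: distances to the source charges are 0.941 m, 0.629 m; V_B = Σ kqᵢ/rᵢ = 56.6 V.
ΔV = V_B − V_A = 15.9 V.
W_ext = qΔV = (-6.35×10⁻⁹ C)(15.9 V) = -1.01×10⁻⁷ J.

-1.01×10⁻⁷ J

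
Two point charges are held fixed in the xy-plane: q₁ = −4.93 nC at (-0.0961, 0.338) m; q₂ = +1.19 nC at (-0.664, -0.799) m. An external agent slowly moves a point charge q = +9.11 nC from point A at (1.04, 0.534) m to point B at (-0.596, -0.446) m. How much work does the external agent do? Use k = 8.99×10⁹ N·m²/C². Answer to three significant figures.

1.42×10⁻⁷ J

For quasistatic motion the external work equals the change in potential energy: W_ext = qΔV = q(V_B − V_A).
At A: distances to the source charges are 1.15 m, 2.16 m; V_A = Σ kqᵢ/rᵢ = -33.5 V.
At B: distances to the source charges are 0.930 m, 0.359 m; V_B = Σ kqᵢ/rᵢ = -17.9 V.
ΔV = V_B − V_A = 15.6 V.
W_ext = qΔV = (9.11×10⁻⁹ C)(15.6 V) = 1.42×10⁻⁷ J.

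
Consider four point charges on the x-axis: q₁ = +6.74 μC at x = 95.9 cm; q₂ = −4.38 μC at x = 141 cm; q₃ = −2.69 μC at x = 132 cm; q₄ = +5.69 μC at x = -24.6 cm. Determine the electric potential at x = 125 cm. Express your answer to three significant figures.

Electric potential is a scalar, so the contributions from each charge add algebraically: V = Σ kqᵢ/rᵢ.
Distances from the field point to each charge: r₁ = 0.291 m, r₂ = 0.160 m, r₃ = 0.0700 m, r₄ = 1.50 m.
V = k[(6.74×10⁻⁶)/(0.291) + (-4.38×10⁻⁶)/(0.160) + (-2.69×10⁻⁶)/(0.0700) + (5.69×10⁻⁶)/(1.50)] = -3.49×10⁵ V.

-3.49×10⁵ V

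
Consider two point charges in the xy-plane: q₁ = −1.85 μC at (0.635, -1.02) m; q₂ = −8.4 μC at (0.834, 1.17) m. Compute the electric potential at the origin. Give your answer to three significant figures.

The total potential is the scalar sum of each charge's contribution, V = Σ kqᵢ/rᵢ.
Distances from the field point to each charge: r₁ = 1.20 m, r₂ = 1.44 m.
V = k[(-1.85×10⁻⁶)/(1.20) + (-8.40×10⁻⁶)/(1.44)] = -6.64×10⁴ V.

-6.64×10⁴ V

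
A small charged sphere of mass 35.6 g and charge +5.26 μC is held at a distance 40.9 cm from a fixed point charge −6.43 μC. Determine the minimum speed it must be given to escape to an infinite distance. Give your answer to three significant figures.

To just escape, total mechanical energy must reach zero at infinity: ½mv²_min + U = 0, so ½mv²_min = −U = |kQq|/r.
|U| = |kQq|/r = (8.99×10⁹ N·m²/C²)(6.43×10⁻⁶)(5.26×10⁻⁶)/(0.409) = 0.743 J.
v_min = √(2|U|/m) = √(2·0.743/0.0356) = 6.46 m/s.

6.46 m/s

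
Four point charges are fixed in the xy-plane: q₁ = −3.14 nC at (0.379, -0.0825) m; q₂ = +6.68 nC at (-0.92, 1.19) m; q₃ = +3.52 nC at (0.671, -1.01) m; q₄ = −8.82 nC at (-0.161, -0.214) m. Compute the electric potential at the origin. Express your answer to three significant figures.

-303 V

Electric potential is a scalar, so the contributions from each charge add algebraically: V = Σ kqᵢ/rᵢ.
Distances from the field point to each charge: r₁ = 0.388 m, r₂ = 1.50 m, r₃ = 1.21 m, r₄ = 0.268 m.
V = k[(-3.14×10⁻⁹)/(0.388) + (6.68×10⁻⁹)/(1.50) + (3.52×10⁻⁹)/(1.21) + (-8.82×10⁻⁹)/(0.268)] = -303 V.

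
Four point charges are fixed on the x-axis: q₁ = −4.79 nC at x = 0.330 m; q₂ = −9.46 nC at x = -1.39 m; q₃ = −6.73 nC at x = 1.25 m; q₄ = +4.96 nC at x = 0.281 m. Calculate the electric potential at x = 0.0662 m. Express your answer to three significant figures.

Electric potential is a scalar, so the contributions from each charge add algebraically: V = Σ kqᵢ/rᵢ.
Distances from the field point to each charge: r₁ = 0.264 m, r₂ = 1.46 m, r₃ = 1.18 m, r₄ = 0.215 m.
V = k[(-4.79×10⁻⁹)/(0.264) + (-9.46×10⁻⁹)/(1.46) + (-6.73×10⁻⁹)/(1.18) + (4.96×10⁻⁹)/(0.215)] = -65.2 V.

-65.2 V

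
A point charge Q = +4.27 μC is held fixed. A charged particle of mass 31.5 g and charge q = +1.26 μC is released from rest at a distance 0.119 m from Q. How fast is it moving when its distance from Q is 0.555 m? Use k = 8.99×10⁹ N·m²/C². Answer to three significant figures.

4.50 m/s

Only the electrostatic force acts, so mechanical energy is conserved: ½mv² = U₁ − U₂ = kQq(1/r₁ − 1/r₂).
U₁ − U₂ = (8.99×10⁹ N·m²/C²)(4.27×10⁻⁶ C)(1.26×10⁻⁶ C)(1/0.119 − 1/0.555) = 0.319 J.
v = √(2·0.319/0.0315) = 4.50 m/s.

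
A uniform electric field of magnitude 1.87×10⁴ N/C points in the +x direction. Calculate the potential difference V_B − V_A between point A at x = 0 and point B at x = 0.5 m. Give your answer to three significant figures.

-9350 V

In a uniform field, potential decreases in the direction of E: V_B − V_A = −E·Δx.
V_B − V_A = −(1.87×10⁴ V/m)(0.500 m) = -9350 V.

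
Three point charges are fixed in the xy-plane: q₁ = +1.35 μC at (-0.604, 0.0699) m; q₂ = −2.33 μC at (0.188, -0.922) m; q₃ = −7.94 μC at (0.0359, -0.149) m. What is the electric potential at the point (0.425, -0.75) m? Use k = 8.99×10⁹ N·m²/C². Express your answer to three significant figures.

The total potential is the scalar sum of each charge's contribution, V = Σ kqᵢ/rᵢ.
Distances from the field point to each charge: r₁ = 1.32 m, r₂ = 0.293 m, r₃ = 0.716 m.
V = k[(1.35×10⁻⁶)/(1.32) + (-2.33×10⁻⁶)/(0.293) + (-7.94×10⁻⁶)/(0.716)] = -1.62×10⁵ V.

-1.62×10⁵ V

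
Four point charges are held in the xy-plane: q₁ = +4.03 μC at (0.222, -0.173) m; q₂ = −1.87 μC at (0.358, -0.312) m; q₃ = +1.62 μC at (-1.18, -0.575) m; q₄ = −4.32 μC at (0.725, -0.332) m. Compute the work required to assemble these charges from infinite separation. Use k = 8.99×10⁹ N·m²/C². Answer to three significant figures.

-0.457 J

The assembly work is the sum of pairwise potential energies, U = Σ_{i<j} kqᵢqⱼ/rᵢⱼ.
Pair separations: r₁₂ = 0.194 m, r₁₃ = 1.46 m, r₁₄ = 0.528 m, r₂₃ = 1.56 m, r₂₄ = 0.368 m, r₃₄ = 1.92 m.
Summing all 6 pair terms gives U = -0.457 J.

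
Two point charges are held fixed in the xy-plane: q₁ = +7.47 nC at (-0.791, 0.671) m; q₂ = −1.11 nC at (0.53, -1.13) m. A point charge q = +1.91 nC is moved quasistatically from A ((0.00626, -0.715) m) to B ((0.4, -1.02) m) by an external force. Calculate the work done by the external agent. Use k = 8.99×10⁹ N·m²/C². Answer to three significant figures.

-1.02×10⁻⁷ J

For quasistatic motion the external work equals the change in potential energy: W_ext = qΔV = q(V_B − V_A).
At A: distances to the source charges are 1.60 m, 0.668 m; V_A = Σ kqᵢ/rᵢ = 27.1 V.
At B: distances to the source charges are 2.07 m, 0.170 m; V_B = Σ kqᵢ/rᵢ = -26.1 V.
ΔV = V_B − V_A = -53.2 V.
W_ext = qΔV = (1.91×10⁻⁹ C)(-53.2 V) = -1.02×10⁻⁷ J.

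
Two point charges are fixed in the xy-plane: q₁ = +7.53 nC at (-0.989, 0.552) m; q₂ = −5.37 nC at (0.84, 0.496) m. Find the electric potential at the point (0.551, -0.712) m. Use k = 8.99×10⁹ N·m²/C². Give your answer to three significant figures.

-4.89 V

The total potential is the scalar sum of each charge's contribution, V = Σ kqᵢ/rᵢ.
Distances from the field point to each charge: r₁ = 1.99 m, r₂ = 1.24 m.
V = k[(7.53×10⁻⁹)/(1.99) + (-5.37×10⁻⁹)/(1.24)] = -4.89 V.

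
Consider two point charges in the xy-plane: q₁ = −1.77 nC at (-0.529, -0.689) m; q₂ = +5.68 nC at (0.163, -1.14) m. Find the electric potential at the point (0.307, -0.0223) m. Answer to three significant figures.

The total potential is the scalar sum of each charge's contribution, V = Σ kqᵢ/rᵢ.
Distances from the field point to each charge: r₁ = 1.07 m, r₂ = 1.13 m.
V = k[(-1.77×10⁻⁹)/(1.07) + (5.68×10⁻⁹)/(1.13)] = 30.4 V.

30.4 V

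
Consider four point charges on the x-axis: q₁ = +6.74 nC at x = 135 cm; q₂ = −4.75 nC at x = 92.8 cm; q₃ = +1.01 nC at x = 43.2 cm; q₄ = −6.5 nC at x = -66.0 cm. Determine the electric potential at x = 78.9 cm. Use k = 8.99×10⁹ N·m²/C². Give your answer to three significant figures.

-214 V

The total potential is the scalar sum of each charge's contribution, V = Σ kqᵢ/rᵢ.
Distances from the field point to each charge: r₁ = 0.561 m, r₂ = 0.139 m, r₃ = 0.357 m, r₄ = 1.45 m.
V = k[(6.74×10⁻⁹)/(0.561) + (-4.75×10⁻⁹)/(0.139) + (1.01×10⁻⁹)/(0.357) + (-6.50×10⁻⁹)/(1.45)] = -214 V.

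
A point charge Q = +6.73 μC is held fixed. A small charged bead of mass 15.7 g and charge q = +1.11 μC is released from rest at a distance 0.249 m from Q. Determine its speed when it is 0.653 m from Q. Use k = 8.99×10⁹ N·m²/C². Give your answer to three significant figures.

Only the electrostatic force acts, so mechanical energy is conserved: ½mv² = U₁ − U₂ = kQq(1/r₁ − 1/r₂).
U₁ − U₂ = (8.99×10⁹ N·m²/C²)(6.73×10⁻⁶ C)(1.11×10⁻⁶ C)(1/0.249 − 1/0.653) = 0.167 J.
v = √(2·0.167/0.0157) = 4.61 m/s.

4.61 m/s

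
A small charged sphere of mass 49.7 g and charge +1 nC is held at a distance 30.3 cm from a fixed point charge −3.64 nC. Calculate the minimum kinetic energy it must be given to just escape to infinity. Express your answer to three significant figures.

To just escape, total mechanical energy must reach zero at infinity: ½mv²_min + U = 0, so ½mv²_min = −U = |kQq|/r.
|U| = |kQq|/r = (8.99×10⁹ N·m²/C²)(3.64×10⁻⁹)(1.00×10⁻⁹)/(0.303) = 1.08×10⁻⁷ J.

1.08×10⁻⁷ J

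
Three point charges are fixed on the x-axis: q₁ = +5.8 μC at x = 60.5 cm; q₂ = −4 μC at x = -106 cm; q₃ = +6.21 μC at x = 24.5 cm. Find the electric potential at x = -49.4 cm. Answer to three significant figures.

5.95×10⁴ V

Electric potential is a scalar, so the contributions from each charge add algebraically: V = Σ kqᵢ/rᵢ.
Distances from the field point to each charge: r₁ = 1.10 m, r₂ = 0.566 m, r₃ = 0.739 m.
V = k[(5.80×10⁻⁶)/(1.10) + (-4.00×10⁻⁶)/(0.566) + (6.21×10⁻⁶)/(0.739)] = 5.95×10⁴ V.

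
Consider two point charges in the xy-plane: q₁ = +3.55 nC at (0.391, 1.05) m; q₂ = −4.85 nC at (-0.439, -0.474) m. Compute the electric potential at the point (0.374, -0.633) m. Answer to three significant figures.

-33.7 V

Electric potential is a scalar, so the contributions from each charge add algebraically: V = Σ kqᵢ/rᵢ.
Distances from the field point to each charge: r₁ = 1.68 m, r₂ = 0.828 m.
V = k[(3.55×10⁻⁹)/(1.68) + (-4.85×10⁻⁹)/(0.828)] = -33.7 V.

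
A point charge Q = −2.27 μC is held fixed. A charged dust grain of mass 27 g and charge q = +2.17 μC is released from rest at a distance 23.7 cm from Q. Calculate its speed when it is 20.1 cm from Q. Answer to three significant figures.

Only the electrostatic force acts, so mechanical energy is conserved: ½mv² = U₁ − U₂ = kQq(1/r₁ − 1/r₂).
U₁ − U₂ = (8.99×10⁹ N·m²/C²)(-2.27×10⁻⁶ C)(2.17×10⁻⁶ C)(1/0.237 − 1/0.201) = 0.0335 J.
v = √(2·0.0335/0.0270) = 1.57 m/s.

1.57 m/s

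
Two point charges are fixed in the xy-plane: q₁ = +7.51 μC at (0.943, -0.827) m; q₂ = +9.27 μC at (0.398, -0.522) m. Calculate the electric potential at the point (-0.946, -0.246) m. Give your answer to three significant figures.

The total potential is the scalar sum of each charge's contribution, V = Σ kqᵢ/rᵢ.
Distances from the field point to each charge: r₁ = 1.98 m, r₂ = 1.37 m.
V = k[(7.51×10⁻⁶)/(1.98) + (9.27×10⁻⁶)/(1.37)] = 9.49×10⁴ V.

9.49×10⁴ V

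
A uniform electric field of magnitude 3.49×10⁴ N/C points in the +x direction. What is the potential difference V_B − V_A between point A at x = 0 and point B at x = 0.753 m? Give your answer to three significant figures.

-2.63×10⁴ V

In a uniform field, potential decreases in the direction of E: V_B − V_A = −E·Δx.
V_B − V_A = −(3.49×10⁴ V/m)(0.753 m) = -2.63×10⁴ V.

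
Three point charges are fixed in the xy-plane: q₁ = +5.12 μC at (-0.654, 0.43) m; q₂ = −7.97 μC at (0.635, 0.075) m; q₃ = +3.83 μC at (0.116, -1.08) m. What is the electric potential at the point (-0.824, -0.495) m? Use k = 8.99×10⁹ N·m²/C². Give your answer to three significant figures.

3.43×10⁴ V

Electric potential is a scalar, so the contributions from each charge add algebraically: V = Σ kqᵢ/rᵢ.
Distances from the field point to each charge: r₁ = 0.940 m, r₂ = 1.57 m, r₃ = 1.11 m.
V = k[(5.12×10⁻⁶)/(0.940) + (-7.97×10⁻⁶)/(1.57) + (3.83×10⁻⁶)/(1.11)] = 3.43×10⁴ V.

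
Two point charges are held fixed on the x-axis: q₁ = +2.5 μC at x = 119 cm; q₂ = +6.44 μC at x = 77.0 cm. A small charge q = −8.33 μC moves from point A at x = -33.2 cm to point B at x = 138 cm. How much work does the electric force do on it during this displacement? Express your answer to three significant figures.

1.22 J

The work done by the electric force is W_field = −ΔU = −q(V_B − V_A) = q(V_A − V_B).
At A: distances to the source charges are 1.52 m, 1.10 m; V_A = Σ kqᵢ/rᵢ = 6.73×10⁴ V.
At B: distances to the source charges are 0.190 m, 0.610 m; V_B = Σ kqᵢ/rᵢ = 2.13×10⁵ V.
ΔV = V_B − V_A = 1.46×10⁵ V.
W_field = −qΔV = −(-8.33×10⁻⁶ C)(1.46×10⁵ V) = 1.22 J.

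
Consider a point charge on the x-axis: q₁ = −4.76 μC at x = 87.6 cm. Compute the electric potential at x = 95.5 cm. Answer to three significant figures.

-5.42×10⁵ V

The total potential is the scalar sum of each charge's contribution, V = Σ kqᵢ/rᵢ.
V = k[(-4.76×10⁻⁶)/(0.0790)] = -5.42×10⁵ V.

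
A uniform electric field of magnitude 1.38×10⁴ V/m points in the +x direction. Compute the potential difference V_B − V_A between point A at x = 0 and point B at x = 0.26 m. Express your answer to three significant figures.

In a uniform field, potential decreases in the direction of E: V_B − V_A = −E·Δx.
V_B − V_A = −(1.38×10⁴ V/m)(0.260 m) = -3590 V.

-3590 V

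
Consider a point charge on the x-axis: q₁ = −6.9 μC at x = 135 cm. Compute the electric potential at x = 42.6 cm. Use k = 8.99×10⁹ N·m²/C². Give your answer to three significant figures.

-6.71×10⁴ V

Electric potential is a scalar, so the contributions from each charge add algebraically: V = Σ kqᵢ/rᵢ.
V = k[(-6.90×10⁻⁶)/(0.924)] = -6.71×10⁴ V.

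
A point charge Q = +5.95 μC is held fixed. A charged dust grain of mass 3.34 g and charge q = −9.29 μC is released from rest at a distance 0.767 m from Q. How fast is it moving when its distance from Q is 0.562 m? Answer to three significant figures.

11.9 m/s

Only the electrostatic force acts, so mechanical energy is conserved: ½mv² = U₁ − U₂ = kQq(1/r₁ − 1/r₂).
U₁ − U₂ = (8.99×10⁹ N·m²/C²)(5.95×10⁻⁶ C)(-9.29×10⁻⁶ C)(1/0.767 − 1/0.562) = 0.236 J.
v = √(2·0.236/3.34×10⁻³) = 11.9 m/s.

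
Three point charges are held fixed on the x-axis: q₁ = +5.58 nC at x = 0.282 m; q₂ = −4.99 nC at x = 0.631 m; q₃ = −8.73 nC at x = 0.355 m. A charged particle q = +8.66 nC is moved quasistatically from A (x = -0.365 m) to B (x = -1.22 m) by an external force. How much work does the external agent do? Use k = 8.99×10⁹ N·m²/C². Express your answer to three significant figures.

3.10×10⁻⁷ J

For quasistatic motion the external work equals the change in potential energy: W_ext = qΔV = q(V_B − V_A).
At A: distances to the source charges are 0.647 m, 0.996 m, 0.720 m; V_A = Σ kqᵢ/rᵢ = -76.5 V.
At B: distances to the source charges are 1.50 m, 1.85 m, 1.57 m; V_B = Σ kqᵢ/rᵢ = -40.7 V.
ΔV = V_B − V_A = 35.8 V.
W_ext = qΔV = (8.66×10⁻⁹ C)(35.8 V) = 3.10×10⁻⁷ J.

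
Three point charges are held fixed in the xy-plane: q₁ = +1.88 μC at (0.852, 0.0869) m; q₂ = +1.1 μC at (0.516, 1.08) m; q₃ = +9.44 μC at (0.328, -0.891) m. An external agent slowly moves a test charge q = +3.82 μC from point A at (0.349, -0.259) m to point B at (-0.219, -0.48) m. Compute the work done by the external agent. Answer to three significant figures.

For quasistatic motion the external work equals the change in potential energy: W_ext = qΔV = q(V_B − V_A).
At A: distances to the source charges are 0.610 m, 1.35 m, 0.632 m; V_A = Σ kqᵢ/rᵢ = 1.69×10⁵ V.
At B: distances to the source charges are 1.21 m, 1.72 m, 0.684 m; V_B = Σ kqᵢ/rᵢ = 1.44×10⁵ V.
ΔV = V_B − V_A = -2.55×10⁴ V.
W_ext = qΔV = (3.82×10⁻⁶ C)(-2.55×10⁴ V) = -0.0974 J.

-0.0974 J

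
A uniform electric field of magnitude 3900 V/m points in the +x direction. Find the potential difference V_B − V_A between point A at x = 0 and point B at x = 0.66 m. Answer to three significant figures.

-2570 V

In a uniform field, potential decreases in the direction of E: V_B − V_A = −E·Δx.
V_B − V_A = −(3900 V/m)(0.660 m) = -2570 V.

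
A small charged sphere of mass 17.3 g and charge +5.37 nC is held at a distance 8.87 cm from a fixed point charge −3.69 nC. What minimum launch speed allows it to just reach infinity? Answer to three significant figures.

To just escape, total mechanical energy must reach zero at infinity: ½mv²_min + U = 0, so ½mv²_min = −U = |kQq|/r.
|U| = |kQq|/r = (8.99×10⁹ N·m²/C²)(3.69×10⁻⁹)(5.37×10⁻⁹)/(0.0887) = 2.01×10⁻⁶ J.
v_min = √(2|U|/m) = √(2·2.01×10⁻⁶/0.0173) = 0.0152 m/s.

0.0152 m/s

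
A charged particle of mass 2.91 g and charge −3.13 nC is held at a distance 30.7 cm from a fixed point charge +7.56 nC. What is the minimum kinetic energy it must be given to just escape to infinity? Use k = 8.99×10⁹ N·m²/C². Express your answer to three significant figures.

6.93×10⁻⁷ J

To just escape, total mechanical energy must reach zero at infinity: ½mv²_min + U = 0, so ½mv²_min = −U = |kQq|/r.
|U| = |kQq|/r = (8.99×10⁹ N·m²/C²)(7.56×10⁻⁹)(3.13×10⁻⁹)/(0.307) = 6.93×10⁻⁷ J.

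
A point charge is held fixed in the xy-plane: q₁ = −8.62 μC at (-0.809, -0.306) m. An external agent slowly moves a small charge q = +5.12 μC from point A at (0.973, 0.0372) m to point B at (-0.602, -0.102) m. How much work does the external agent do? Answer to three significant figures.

-1.15 J

For quasistatic motion the external work equals the change in potential energy: W_ext = qΔV = q(V_B − V_A).
At A: distance to the source charge is 1.81 m; V_A = kq₁/r = -4.27×10⁴ V.
At B: distance to the source charge is 0.291 m; V_B = kq₁/r = -2.67×10⁵ V.
ΔV = V_B − V_A = -2.24×10⁵ V.
W_ext = qΔV = (5.12×10⁻⁶ C)(-2.24×10⁵ V) = -1.15 J.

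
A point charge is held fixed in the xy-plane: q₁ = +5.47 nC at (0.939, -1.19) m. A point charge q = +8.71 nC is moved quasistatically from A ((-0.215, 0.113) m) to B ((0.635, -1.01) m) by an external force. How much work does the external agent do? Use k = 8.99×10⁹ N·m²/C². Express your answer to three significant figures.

9.66×10⁻⁷ J

For quasistatic motion the external work equals the change in potential energy: W_ext = qΔV = q(V_B − V_A).
At A: distance to the source charge is 1.74 m; V_A = kq₁/r = 28.3 V.
At B: distance to the source charge is 0.353 m; V_B = kq₁/r = 139 V.
ΔV = V_B − V_A = 111 V.
W_ext = qΔV = (8.71×10⁻⁹ C)(111 V) = 9.66×10⁻⁷ J.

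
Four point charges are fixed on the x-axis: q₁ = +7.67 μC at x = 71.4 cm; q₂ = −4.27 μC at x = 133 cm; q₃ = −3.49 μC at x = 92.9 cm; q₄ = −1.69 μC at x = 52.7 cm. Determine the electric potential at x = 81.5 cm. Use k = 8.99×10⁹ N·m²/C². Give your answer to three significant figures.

The total potential is the scalar sum of each charge's contribution, V = Σ kqᵢ/rᵢ.
Distances from the field point to each charge: r₁ = 0.101 m, r₂ = 0.515 m, r₃ = 0.114 m, r₄ = 0.288 m.
V = k[(7.67×10⁻⁶)/(0.101) + (-4.27×10⁻⁶)/(0.515) + (-3.49×10⁻⁶)/(0.114) + (-1.69×10⁻⁶)/(0.288)] = 2.80×10⁵ V.

2.80×10⁵ V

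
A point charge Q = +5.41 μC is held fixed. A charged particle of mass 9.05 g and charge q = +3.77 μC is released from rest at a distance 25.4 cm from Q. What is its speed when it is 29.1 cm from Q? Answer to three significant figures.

Only the electrostatic force acts, so mechanical energy is conserved: ½mv² = U₁ − U₂ = kQq(1/r₁ − 1/r₂).
U₁ − U₂ = (8.99×10⁹ N·m²/C²)(5.41×10⁻⁶ C)(3.77×10⁻⁶ C)(1/0.254 − 1/0.291) = 0.0918 J.
v = √(2·0.0918/9.05×10⁻³) = 4.50 m/s.

4.50 m/s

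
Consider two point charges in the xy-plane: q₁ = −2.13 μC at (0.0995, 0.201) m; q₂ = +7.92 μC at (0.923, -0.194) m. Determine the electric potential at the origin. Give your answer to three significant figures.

The total potential is the scalar sum of each charge's contribution, V = Σ kqᵢ/rᵢ.
Distances from the field point to each charge: r₁ = 0.224 m, r₂ = 0.943 m.
V = k[(-2.13×10⁻⁶)/(0.224) + (7.92×10⁻⁶)/(0.943)] = -9890 V.

-9890 V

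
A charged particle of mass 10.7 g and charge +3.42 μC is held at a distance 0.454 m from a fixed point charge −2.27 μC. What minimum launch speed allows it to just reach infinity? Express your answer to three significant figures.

To just escape, total mechanical energy must reach zero at infinity: ½mv²_min + U = 0, so ½mv²_min = −U = |kQq|/r.
|U| = |kQq|/r = (8.99×10⁹ N·m²/C²)(2.27×10⁻⁶)(3.42×10⁻⁶)/(0.454) = 0.154 J.
v_min = √(2|U|/m) = √(2·0.154/0.0107) = 5.36 m/s.

5.36 m/s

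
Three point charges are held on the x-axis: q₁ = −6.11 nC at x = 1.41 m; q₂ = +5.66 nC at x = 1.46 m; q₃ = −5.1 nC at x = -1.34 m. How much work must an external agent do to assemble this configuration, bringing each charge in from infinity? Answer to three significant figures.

-6.21×10⁻⁶ J

The work to assemble the configuration equals its total potential energy, U = Σ kqᵢqⱼ/rᵢⱼ over all pairs.
Pair separations: r₁₂ = 0.0500 m, r₁₃ = 2.75 m, r₂₃ = 2.80 m.
U = (-6.22×10⁻⁶) + (1.02×10⁻⁷) + (-9.27×10⁻⁸) = -6.21×10⁻⁶ J.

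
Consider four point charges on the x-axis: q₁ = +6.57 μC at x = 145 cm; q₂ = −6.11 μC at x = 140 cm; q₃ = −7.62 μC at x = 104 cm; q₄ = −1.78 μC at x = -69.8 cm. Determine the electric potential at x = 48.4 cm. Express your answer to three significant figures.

Electric potential is a scalar, so the contributions from each charge add algebraically: V = Σ kqᵢ/rᵢ.
Distances from the field point to each charge: r₁ = 0.966 m, r₂ = 0.916 m, r₃ = 0.556 m, r₄ = 1.18 m.
V = k[(6.57×10⁻⁶)/(0.966) + (-6.11×10⁻⁶)/(0.916) + (-7.62×10⁻⁶)/(0.556) + (-1.78×10⁻⁶)/(1.18)] = -1.36×10⁵ V.

-1.36×10⁵ V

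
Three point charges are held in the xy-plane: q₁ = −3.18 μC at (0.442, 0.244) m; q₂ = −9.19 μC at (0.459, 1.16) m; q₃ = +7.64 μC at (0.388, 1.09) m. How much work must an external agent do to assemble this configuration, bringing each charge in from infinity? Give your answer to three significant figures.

-6.30 J

The work to assemble the configuration equals its total potential energy, U = Σ kqᵢqⱼ/rᵢⱼ over all pairs.
Pair separations: r₁₂ = 0.916 m, r₁₃ = 0.848 m, r₂₃ = 0.0997 m.
U = (0.287) + (-0.258) + (-6.33) = -6.30 J.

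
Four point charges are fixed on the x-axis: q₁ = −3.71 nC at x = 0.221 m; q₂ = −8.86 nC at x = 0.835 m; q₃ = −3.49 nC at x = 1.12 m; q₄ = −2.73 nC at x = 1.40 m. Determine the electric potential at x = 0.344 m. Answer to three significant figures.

-497 V

The total potential is the scalar sum of each charge's contribution, V = Σ kqᵢ/rᵢ.
Distances from the field point to each charge: r₁ = 0.123 m, r₂ = 0.491 m, r₃ = 0.776 m, r₄ = 1.06 m.
V = k[(-3.71×10⁻⁹)/(0.123) + (-8.86×10⁻⁹)/(0.491) + (-3.49×10⁻⁹)/(0.776) + (-2.73×10⁻⁹)/(1.06)] = -497 V.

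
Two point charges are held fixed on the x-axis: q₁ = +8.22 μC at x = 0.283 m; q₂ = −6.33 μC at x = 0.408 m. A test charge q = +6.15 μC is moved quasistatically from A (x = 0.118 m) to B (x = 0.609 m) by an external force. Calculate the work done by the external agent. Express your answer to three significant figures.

For quasistatic motion the external work equals the change in potential energy: W_ext = qΔV = q(V_B − V_A).
At A: distances to the source charges are 0.165 m, 0.290 m; V_A = Σ kqᵢ/rᵢ = 2.52×10⁵ V.
At B: distances to the source charges are 0.326 m, 0.201 m; V_B = Σ kqᵢ/rᵢ = -5.64×10⁴ V.
ΔV = V_B − V_A = -3.08×10⁵ V.
W_ext = qΔV = (6.15×10⁻⁶ C)(-3.08×10⁵ V) = -1.89 J.

-1.89 J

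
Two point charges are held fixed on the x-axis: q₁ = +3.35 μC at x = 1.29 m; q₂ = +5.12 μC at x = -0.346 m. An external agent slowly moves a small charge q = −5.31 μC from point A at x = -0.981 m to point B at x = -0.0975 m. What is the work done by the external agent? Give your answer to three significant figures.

-0.643 J

For quasistatic motion the external work equals the change in potential energy: W_ext = qΔV = q(V_B − V_A).
At A: distances to the source charges are 2.27 m, 0.635 m; V_A = Σ kqᵢ/rᵢ = 8.57×10⁴ V.
At B: distances to the source charges are 1.39 m, 0.248 m; V_B = Σ kqᵢ/rᵢ = 2.07×10⁵ V.
ΔV = V_B − V_A = 1.21×10⁵ V.
W_ext = qΔV = (-5.31×10⁻⁶ C)(1.21×10⁵ V) = -0.643 J.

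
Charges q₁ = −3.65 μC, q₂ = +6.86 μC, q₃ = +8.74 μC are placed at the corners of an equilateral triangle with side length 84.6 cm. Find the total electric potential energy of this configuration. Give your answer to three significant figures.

The assembly work is the sum of pairwise potential energies, U = Σ_{i<j} kqᵢqⱼ/rᵢⱼ.
All three pair separations equal the side length, 0.846 m.
U = (-0.266) + (-0.339) + (0.637) = 0.0321 J.

0.0321 J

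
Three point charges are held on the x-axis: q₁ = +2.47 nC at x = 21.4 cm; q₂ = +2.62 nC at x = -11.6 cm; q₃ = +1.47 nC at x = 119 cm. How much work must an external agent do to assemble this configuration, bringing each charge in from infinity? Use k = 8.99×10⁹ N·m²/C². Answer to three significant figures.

The work to assemble the configuration equals its total potential energy, U = Σ kqᵢqⱼ/rᵢⱼ over all pairs.
Pair separations: r₁₂ = 0.330 m, r₁₃ = 0.976 m, r₂₃ = 1.31 m.
U = (1.76×10⁻⁷) + (3.34×10⁻⁸) + (2.65×10⁻⁸) = 2.36×10⁻⁷ J.

2.36×10⁻⁷ J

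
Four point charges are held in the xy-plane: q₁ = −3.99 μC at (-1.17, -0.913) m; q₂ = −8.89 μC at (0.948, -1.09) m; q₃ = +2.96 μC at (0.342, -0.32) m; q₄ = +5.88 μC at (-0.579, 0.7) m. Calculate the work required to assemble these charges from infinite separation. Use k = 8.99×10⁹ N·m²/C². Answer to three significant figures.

-0.365 J

The work to assemble the configuration equals its total potential energy, U = Σ kqᵢqⱼ/rᵢⱼ over all pairs.
Pair separations: r₁₂ = 2.13 m, r₁₃ = 1.62 m, r₁₄ = 1.72 m, r₂₃ = 0.980 m, r₂₄ = 2.35 m, r₃₄ = 1.37 m.
Summing all 6 pair terms gives U = -0.365 J.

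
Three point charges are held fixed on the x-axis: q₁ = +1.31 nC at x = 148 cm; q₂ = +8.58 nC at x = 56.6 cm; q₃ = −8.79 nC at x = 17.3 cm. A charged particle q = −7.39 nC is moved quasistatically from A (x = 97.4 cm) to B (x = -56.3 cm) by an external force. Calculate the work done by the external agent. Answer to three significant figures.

1.09×10⁻⁶ J

For quasistatic motion the external work equals the change in potential energy: W_ext = qΔV = q(V_B − V_A).
At A: distances to the source charges are 0.506 m, 0.408 m, 0.801 m; V_A = Σ kqᵢ/rᵢ = 114 V.
At B: distances to the source charges are 2.04 m, 1.13 m, 0.736 m; V_B = Σ kqᵢ/rᵢ = -33.3 V.
ΔV = V_B − V_A = -147 V.
W_ext = qΔV = (-7.39×10⁻⁹ C)(-147 V) = 1.09×10⁻⁶ J.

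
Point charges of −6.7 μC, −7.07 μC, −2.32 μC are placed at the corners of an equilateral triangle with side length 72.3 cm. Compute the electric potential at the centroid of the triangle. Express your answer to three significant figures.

-3.47×10⁵ V

Electric potential is a scalar, so the contributions from each charge add algebraically: V = Σ kqᵢ/rᵢ.
The distance from each vertex to the centroid is a/√3 = 0.417 m.
V = k[(-6.70×10⁻⁶)/(0.417) + (-7.07×10⁻⁶)/(0.417) + (-2.32×10⁻⁶)/(0.417)] = -3.47×10⁵ V.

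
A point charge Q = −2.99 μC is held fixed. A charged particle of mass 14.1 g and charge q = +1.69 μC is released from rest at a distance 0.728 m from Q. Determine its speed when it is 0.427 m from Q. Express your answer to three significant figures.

2.50 m/s

Only the electrostatic force acts, so mechanical energy is conserved: ½mv² = U₁ − U₂ = kQq(1/r₁ − 1/r₂).
U₁ − U₂ = (8.99×10⁹ N·m²/C²)(-2.99×10⁻⁶ C)(1.69×10⁻⁶ C)(1/0.728 − 1/0.427) = 0.0440 J.
v = √(2·0.0440/0.0141) = 2.50 m/s.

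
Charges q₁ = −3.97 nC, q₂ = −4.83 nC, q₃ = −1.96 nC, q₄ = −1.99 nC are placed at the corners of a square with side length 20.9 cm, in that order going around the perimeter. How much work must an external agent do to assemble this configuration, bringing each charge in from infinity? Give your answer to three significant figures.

2.27×10⁻⁶ J

The work to assemble the configuration equals its total potential energy, U = Σ kqᵢqⱼ/rᵢⱼ over all pairs.
The four side pairs have separation 0.209 m and the two diagonal pairs 0.296 m.
Summing all 6 pair terms gives U = 2.27×10⁻⁶ J.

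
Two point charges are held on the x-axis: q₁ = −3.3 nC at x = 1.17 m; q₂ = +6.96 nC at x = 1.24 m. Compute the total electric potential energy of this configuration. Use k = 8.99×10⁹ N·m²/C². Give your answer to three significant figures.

The assembly work is the sum of pairwise potential energies, U = Σ_{i<j} kqᵢqⱼ/rᵢⱼ.
Pair separations: r₁₂ = 0.0700 m.
U = (-2.95×10⁻⁶) = -2.95×10⁻⁶ J.

-2.95×10⁻⁶ J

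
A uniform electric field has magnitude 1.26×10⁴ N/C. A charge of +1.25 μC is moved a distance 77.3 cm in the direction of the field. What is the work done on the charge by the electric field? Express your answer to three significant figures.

0.0122 J

The potential change for a displacement 77.3 cm in the direction of the field is ΔV = −Ed = -9740 V.
W_field = −qΔV = 0.0122 J.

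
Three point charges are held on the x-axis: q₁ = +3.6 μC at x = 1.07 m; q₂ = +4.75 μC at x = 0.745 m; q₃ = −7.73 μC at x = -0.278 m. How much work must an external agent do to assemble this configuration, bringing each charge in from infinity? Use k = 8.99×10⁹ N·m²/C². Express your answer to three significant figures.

-0.0352 J

The work to assemble the configuration equals its total potential energy, U = Σ kqᵢqⱼ/rᵢⱼ over all pairs.
Pair separations: r₁₂ = 0.325 m, r₁₃ = 1.35 m, r₂₃ = 1.02 m.
U = (0.473) + (-0.186) + (-0.323) = -0.0352 J.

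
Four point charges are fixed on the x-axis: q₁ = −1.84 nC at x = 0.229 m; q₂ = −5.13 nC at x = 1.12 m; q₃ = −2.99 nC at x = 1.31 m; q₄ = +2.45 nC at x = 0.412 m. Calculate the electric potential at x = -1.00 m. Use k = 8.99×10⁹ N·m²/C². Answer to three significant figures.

The total potential is the scalar sum of each charge's contribution, V = Σ kqᵢ/rᵢ.
Distances from the field point to each charge: r₁ = 1.23 m, r₂ = 2.12 m, r₃ = 2.31 m, r₄ = 1.41 m.
V = k[(-1.84×10⁻⁹)/(1.23) + (-5.13×10⁻⁹)/(2.12) + (-2.99×10⁻⁹)/(2.31) + (2.45×10⁻⁹)/(1.41)] = -31.3 V.

-31.3 V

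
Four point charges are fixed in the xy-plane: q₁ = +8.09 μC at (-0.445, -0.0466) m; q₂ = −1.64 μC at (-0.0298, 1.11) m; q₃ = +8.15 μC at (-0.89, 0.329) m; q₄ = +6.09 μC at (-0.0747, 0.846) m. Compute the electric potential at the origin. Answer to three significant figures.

2.91×10⁵ V

Electric potential is a scalar, so the contributions from each charge add algebraically: V = Σ kqᵢ/rᵢ.
Distances from the field point to each charge: r₁ = 0.447 m, r₂ = 1.11 m, r₃ = 0.949 m, r₄ = 0.849 m.
V = k[(8.09×10⁻⁶)/(0.447) + (-1.64×10⁻⁶)/(1.11) + (8.15×10⁻⁶)/(0.949) + (6.09×10⁻⁶)/(0.849)] = 2.91×10⁵ V.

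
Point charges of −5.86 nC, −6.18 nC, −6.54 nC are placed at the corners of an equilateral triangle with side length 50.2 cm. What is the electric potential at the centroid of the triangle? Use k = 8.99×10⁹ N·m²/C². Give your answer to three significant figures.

-576 V

The total potential is the scalar sum of each charge's contribution, V = Σ kqᵢ/rᵢ.
The distance from each vertex to the centroid is a/√3 = 0.290 m.
V = k[(-5.86×10⁻⁹)/(0.290) + (-6.18×10⁻⁹)/(0.290) + (-6.54×10⁻⁹)/(0.290)] = -576 V.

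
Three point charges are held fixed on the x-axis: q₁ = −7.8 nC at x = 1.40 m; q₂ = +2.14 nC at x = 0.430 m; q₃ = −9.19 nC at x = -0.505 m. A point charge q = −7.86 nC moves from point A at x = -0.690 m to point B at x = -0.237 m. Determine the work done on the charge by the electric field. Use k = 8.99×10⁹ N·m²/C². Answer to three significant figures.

The work done by the electric force is W_field = −ΔU = −q(V_B − V_A) = q(V_A − V_B).
At A: distances to the source charges are 2.09 m, 1.12 m, 0.185 m; V_A = Σ kqᵢ/rᵢ = -463 V.
At B: distances to the source charges are 1.64 m, 0.667 m, 0.268 m; V_B = Σ kqᵢ/rᵢ = -322 V.
ΔV = V_B − V_A = 141 V.
W_field = −qΔV = −(-7.86×10⁻⁹ C)(141 V) = 1.11×10⁻⁶ J.

1.11×10⁻⁶ J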